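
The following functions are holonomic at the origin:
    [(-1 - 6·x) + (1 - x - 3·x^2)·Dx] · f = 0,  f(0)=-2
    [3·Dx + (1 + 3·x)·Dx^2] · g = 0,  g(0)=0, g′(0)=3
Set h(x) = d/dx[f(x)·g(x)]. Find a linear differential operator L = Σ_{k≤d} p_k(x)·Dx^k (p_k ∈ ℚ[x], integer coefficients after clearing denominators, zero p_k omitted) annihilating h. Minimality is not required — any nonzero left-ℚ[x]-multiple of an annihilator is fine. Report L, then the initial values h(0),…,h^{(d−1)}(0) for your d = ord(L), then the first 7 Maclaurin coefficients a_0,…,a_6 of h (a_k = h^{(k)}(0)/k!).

L = (34 + 162·x + 324·x^2) + (1 + 29·x + 180·x^2 + 252·x^3)·Dx + (-1 - 6·x - 2·x^2 + 33·x^3 + 36·x^4)·Dx^2  (order 2).
h: a_k = -6, 6, -99, 66, -1797/2, 3384/5, -73581/10, …
ICs: h(0) = -6, h′(0) = 6.

f: a_k = -2, -2, -8, -14, -38, -80, -194, …
g: a_k = 0, 3, -9/2, 9, -81/4, 243/5, -243/2, …
f·g: L₀ = L_f ⊗_s L_g, ord ≤ 1·2.
Derive L from L₀ (diff closure).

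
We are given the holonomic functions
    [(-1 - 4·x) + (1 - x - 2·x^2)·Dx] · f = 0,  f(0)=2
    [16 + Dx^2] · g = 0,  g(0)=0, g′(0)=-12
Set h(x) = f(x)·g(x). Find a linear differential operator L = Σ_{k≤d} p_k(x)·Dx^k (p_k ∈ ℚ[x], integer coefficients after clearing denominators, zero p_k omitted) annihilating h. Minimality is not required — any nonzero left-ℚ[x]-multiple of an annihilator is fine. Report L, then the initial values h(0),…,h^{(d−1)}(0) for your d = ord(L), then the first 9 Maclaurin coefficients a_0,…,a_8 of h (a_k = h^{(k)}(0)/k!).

f: a_k = 2, 2, 6, 10, 22, 42, 86, 170, 342, …
g: a_k = 0, -12, 0, 32, 0, -128/5, 0, 1024/105, 0, …
f·g: L₀ = L_f ⊗_s L_g, ord ≤ 1·2.
L = (-12 + 16·x + 32·x^2) + (2 + 8·x)·Dx + (-1 + x + 2·x^2)·Dx^2  (order 2).
h: a_k = 0, -24, -24, -8, -56, -616/5, -1176/5, -9704/21, -97912/105, …
ICs: h(0) = 0, h′(0) = -24.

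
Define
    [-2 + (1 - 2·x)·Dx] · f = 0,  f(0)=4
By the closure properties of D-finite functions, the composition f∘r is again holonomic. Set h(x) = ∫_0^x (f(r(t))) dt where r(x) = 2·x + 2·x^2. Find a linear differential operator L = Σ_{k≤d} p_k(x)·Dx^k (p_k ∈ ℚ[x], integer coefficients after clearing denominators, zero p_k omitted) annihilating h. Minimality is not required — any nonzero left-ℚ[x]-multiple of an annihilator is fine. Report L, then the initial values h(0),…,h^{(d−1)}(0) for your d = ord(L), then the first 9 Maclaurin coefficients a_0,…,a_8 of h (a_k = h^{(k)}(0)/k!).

f: a_k = 4, 8, 16, 32, 64, 128, 256, 512, 1024, …
f∘r: x↦r, Dx↦Dx/r' in L_f ⇒ L₀.
h=∫h₀ ⇒ L = L₀·Dx.
L = (4 + 8·x)·Dx + (-1 + 4·x + 4·x^2)·Dx^2  (order 2).
h: a_k = 0, 4, 8, 80/3, 96, 1856/5, 4480/3, 43264/7, 26112, …
ICs: h(0) = 0, h′(0) = 4.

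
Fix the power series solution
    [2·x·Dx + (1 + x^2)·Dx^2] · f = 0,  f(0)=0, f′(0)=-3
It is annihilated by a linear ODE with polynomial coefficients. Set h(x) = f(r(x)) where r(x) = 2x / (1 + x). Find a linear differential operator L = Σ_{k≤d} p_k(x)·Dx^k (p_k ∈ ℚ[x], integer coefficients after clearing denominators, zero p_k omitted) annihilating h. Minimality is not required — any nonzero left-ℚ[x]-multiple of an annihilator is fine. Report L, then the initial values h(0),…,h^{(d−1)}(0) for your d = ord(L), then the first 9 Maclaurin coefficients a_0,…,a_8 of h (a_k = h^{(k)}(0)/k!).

L = (2 + 10·x)·Dx + (1 + 2·x + 5·x^2)·Dx^2  (order 2).
h: a_k = 0, -6, 6, 2, -18, 114/5, 22, -834/7, 126, …
ICs: h(0) = 0, h′(0) = -6.

f: a_k = 0, -3, 0, 1, 0, -3/5, 0, 3/7, 0, …
f∘r: x↦r, Dx↦Dx/r' in L_f ⇒ L₀.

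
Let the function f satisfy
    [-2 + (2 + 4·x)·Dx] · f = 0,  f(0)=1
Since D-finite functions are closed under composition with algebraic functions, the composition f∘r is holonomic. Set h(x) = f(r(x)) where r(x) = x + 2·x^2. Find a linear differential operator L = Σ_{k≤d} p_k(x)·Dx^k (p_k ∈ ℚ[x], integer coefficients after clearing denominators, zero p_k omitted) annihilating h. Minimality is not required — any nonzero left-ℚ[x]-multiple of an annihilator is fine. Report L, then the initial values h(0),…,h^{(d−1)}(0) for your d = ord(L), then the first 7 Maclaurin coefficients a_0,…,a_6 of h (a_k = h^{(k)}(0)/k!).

L = (-1 - 4·x) + (1 + 2·x + 4·x^2)·Dx  (order 1).
h: a_k = 1, 1, 3/2, -3/2, 3/8, 15/8, -57/16, …
ICs: h(0) = 1.

f: a_k = 1, 1, -1/2, 1/2, -5/8, 7/8, -21/16, …
f∘r: x↦r, Dx↦Dx/r' in L_f ⇒ L₀.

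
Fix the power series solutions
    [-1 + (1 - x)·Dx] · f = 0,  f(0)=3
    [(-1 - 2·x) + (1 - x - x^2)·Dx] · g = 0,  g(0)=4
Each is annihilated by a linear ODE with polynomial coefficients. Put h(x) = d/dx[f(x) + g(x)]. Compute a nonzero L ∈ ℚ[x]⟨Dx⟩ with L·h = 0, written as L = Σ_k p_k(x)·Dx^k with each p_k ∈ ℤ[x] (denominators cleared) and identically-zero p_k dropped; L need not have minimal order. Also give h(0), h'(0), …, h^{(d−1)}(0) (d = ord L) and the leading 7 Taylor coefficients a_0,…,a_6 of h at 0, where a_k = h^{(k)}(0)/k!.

L = (-6 - 24·x - 24·x^3 + 6·x^4) + (6 + 6·x - 6·x^2 - 21·x^4 + 6·x^5)·Dx + (-1 + 2·x - 3·x^2 + 6·x^3 - 2·x^4 - 3·x^5 + x^6)·Dx^2  (order 2).
h: a_k = 7, 22, 45, 92, 175, 330, 609, …
ICs: h(0) = 7, h′(0) = 22.

f: a_k = 3, 3, 3, 3, 3, 3, 3, …
g: a_k = 4, 4, 8, 12, 20, 32, 52, …
h₀=f+g: left-lcm gives L₀, ord ≤ 2.
h₀' ⇒ L via d/dx closure of L₀.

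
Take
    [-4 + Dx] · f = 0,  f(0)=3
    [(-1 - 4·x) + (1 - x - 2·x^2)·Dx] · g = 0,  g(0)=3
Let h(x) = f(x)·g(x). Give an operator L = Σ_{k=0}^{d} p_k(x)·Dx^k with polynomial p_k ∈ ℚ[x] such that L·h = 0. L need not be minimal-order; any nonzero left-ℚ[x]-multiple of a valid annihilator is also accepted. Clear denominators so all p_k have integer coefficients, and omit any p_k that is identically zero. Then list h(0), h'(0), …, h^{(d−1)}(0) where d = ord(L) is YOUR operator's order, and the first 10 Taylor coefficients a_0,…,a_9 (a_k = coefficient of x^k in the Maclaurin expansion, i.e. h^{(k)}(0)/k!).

L = (5 - 8·x^2) + (-1 + x + 2·x^2)·Dx  (order 1).
h: a_k = 9, 45, 135, 321, 687, 7029/5, 2831, 39703/7, 397197/35, 7150091/315, …
ICs: h(0) = 9.

f: a_k = 3, 12, 24, 32, 32, 128/5, 256/15, 1024/105, 512/105, 2048/945, …
g: a_k = 3, 3, 9, 15, 33, 63, 129, 255, 513, 1023, …
Sym-product of L_f,L_g gives L₀ (≤ ord 1).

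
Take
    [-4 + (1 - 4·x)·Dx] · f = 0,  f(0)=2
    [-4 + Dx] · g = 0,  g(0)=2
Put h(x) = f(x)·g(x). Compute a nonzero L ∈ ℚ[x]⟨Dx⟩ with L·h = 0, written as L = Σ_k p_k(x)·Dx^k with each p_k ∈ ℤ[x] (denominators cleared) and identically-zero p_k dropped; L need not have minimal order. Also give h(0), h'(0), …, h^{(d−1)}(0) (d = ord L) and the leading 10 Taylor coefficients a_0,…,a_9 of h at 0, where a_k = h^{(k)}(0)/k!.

f: a_k = 2, 8, 32, 128, 512, 2048, 8192, 32768, 131072, 524288, …
g: a_k = 2, 8, 16, 64/3, 64/3, 256/15, 512/45, 2048/315, 1024/315, 4096/2835, …
h₀=f·g: eliminate ⇒ L₀, order ≤ 1·1.
L = (8 - 16·x) + (-1 + 4·x)·Dx  (order 1).
h: a_k = 4, 32, 160, 2048/3, 8320/3, 166912/15, 2003968/45, 11223040/63, 224462848/315, 1616134144/567, …
ICs: h(0) = 4.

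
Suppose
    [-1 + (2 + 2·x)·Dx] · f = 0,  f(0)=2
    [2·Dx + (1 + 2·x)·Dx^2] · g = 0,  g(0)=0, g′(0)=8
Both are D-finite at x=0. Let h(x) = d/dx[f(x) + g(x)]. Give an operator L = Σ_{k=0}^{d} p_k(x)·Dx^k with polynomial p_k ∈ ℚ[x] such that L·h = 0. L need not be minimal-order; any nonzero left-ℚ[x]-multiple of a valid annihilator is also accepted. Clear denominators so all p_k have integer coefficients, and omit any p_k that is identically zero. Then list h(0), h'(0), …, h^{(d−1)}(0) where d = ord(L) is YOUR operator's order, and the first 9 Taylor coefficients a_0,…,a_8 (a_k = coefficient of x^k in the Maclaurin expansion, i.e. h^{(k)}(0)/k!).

L = (10 + 4·x) + (29 + 52·x + 20·x^2)·Dx + (6 + 22·x + 24·x^2 + 8·x^3)·Dx^2  (order 2).
h: a_k = 9, -33/2, 259/8, -1029/16, 16419/128, -65599/256, 524519/1024, -2097581/2048, 67115299/32768, …
ICs: h(0) = 9, h′(0) = -33/2.

f: a_k = 2, 1, -1/4, 1/8, -5/64, 7/128, -21/512, 33/1024, -429/16384, …
g: a_k = 0, 8, -8, 32/3, -16, 128/5, -128/3, 512/7, -128, …
Sum ⇒ L₀ = lclm(L_f,L_g) in ℚ(x)⟨Dx⟩.
Derive L from L₀ (diff closure).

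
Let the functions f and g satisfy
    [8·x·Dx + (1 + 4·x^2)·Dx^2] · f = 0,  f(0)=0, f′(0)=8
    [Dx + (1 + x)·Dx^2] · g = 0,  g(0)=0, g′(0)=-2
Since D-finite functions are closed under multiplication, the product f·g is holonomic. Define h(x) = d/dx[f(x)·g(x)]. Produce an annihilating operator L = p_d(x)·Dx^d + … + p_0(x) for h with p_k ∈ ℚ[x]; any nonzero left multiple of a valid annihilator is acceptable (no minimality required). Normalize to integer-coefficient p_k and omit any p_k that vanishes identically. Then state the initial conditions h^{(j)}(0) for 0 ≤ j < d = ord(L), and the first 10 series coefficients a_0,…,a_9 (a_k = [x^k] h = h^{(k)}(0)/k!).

f: a_k = 0, 8, 0, -32/3, 0, 128/5, 0, -512/7, 0, 2048/9, …
g: a_k = 0, -2, 1, -2/3, 1/2, -2/5, 1/3, -2/7, 1/4, -2/9, …
h₀=f·g: eliminate ⇒ L₀, order ≤ 2·2.
Derive L from L₀ (diff closure).
L = (288 + 560·x + 3584·x^2 + 8640·x^3 + 7680·x^4 + 3328·x^5 + 1024·x^7) + (258 + 1840·x + 6992·x^2 + 19264·x^3 + 29440·x^4 + 23808·x^5 + 8960·x^6 + 3072·x^7 + 3584·x^8)·Dx + (36 + 628·x + 2496·x^2 + 6192·x^3 + 12288·x^4 + 15936·x^5 + 12288·x^6 + 5376·x^7 + 3072·x^8 + 2048·x^9)·Dx^2 + (17 + 66·x + 241·x^2 + 608·x^3 + 1152·x^4 + 1728·x^5 + 2016·x^6 + 1536·x^7 + 768·x^8 + 512·x^9 + 256·x^10)·Dx^3  (order 3).
h: a_k = 0, -32, 24, 64, -100/3, -4256/15, 2408/15, 5248/5, -19498/35, -1308256/315, …
ICs: h(0) = 0, h′(0) = -32, h′′(0) = 48.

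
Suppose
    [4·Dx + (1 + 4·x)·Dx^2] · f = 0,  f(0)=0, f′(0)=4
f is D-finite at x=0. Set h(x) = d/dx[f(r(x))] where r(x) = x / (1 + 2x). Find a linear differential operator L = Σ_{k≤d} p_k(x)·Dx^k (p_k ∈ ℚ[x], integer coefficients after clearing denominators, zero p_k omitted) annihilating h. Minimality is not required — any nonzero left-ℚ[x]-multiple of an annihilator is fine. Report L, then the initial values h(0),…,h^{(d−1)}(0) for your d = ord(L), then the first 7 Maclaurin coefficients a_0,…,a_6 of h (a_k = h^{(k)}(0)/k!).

L = (8 + 24·x) + (1 + 8·x + 12·x^2)·Dx  (order 1).
h: a_k = 4, -32, 208, -1280, 7744, -46592, 279808, …
ICs: h(0) = 4.

f: a_k = 0, 4, -8, 64/3, -64, 1024/5, -2048/3, …
L₀ from L_f via x↦r, Dx↦r'^{-1}Dx.
Derive L from L₀ (diff closure).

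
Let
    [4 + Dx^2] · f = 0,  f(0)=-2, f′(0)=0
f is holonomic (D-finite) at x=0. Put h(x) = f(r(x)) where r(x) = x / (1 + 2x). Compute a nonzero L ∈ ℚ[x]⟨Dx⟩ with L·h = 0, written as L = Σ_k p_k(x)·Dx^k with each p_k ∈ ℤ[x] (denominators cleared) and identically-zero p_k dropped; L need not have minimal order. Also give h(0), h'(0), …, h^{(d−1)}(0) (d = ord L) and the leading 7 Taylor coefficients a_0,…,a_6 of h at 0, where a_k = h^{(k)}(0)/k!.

f: a_k = -2, 0, 4, 0, -4/3, 0, 8/45, …
f∘r: x↦r, Dx↦Dx/r' in L_f ⇒ L₀.
L = 4 + (4 + 24·x + 48·x^2 + 32·x^3)·Dx + (1 + 8·x + 24·x^2 + 32·x^3 + 16·x^4)·Dx^2  (order 2).
h: a_k = -2, 0, 4, -16, 140/3, -352/3, 12008/45, …
ICs: h(0) = -2, h′(0) = 0.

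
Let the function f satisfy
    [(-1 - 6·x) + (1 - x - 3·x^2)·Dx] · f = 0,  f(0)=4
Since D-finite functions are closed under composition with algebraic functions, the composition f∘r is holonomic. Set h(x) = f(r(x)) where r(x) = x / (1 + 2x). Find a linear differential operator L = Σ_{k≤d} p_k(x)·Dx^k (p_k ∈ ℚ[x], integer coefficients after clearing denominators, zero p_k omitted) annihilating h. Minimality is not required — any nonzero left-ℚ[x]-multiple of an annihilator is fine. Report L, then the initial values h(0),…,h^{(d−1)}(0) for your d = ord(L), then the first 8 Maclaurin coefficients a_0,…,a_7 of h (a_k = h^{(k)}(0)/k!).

f: a_k = 4, 4, 16, 28, 76, 160, 388, 868, …
Change of var in L_f (x↦r) gives L₀.
L = (1 + 8·x) + (-1 - 5·x - 5·x^2 + 2·x^3)·Dx  (order 1).
h: a_k = 4, 4, 8, -20, 68, -224, 740, -2444, …
ICs: h(0) = 4.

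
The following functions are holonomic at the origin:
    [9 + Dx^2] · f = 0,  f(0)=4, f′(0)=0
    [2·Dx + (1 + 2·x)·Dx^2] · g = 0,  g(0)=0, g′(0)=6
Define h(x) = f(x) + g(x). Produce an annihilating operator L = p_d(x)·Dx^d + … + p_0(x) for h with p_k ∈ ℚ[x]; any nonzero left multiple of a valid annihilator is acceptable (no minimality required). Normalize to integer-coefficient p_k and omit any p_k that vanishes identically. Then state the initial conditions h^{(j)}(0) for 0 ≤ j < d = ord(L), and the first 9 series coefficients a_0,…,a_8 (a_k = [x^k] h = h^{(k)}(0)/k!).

f: a_k = 4, 0, -18, 0, 27/2, 0, -81/20, 0, 729/1120, …
g: a_k = 0, 6, -6, 8, -12, 96/5, -32, 384/7, -96, …
L₀ := lclm(L_f,L_g); ord L₀ ≤ 2+2.
L = (594 + 648·x + 648·x^2)·Dx + (153 + 630·x + 972·x^2 + 648·x^3)·Dx^2 + (66 + 72·x + 72·x^2)·Dx^3 + (17 + 70·x + 108·x^2 + 72·x^3)·Dx^4  (order 4).
h: a_k = 4, 6, -24, 8, 3/2, 96/5, -721/20, 384/7, -106791/1120, …
ICs: h(0) = 4, h′(0) = 6, h′′(0) = -48, h′′′(0) = 48.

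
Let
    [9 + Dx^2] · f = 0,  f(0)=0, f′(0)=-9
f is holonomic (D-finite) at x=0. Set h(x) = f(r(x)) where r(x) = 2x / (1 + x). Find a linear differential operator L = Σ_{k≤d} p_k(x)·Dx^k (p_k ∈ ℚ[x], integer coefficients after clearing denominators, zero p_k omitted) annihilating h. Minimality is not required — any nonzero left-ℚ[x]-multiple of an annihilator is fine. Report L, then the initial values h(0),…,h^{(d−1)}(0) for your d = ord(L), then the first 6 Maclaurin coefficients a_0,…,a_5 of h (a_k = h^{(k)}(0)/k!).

f: a_k = 0, -9, 0, 27/2, 0, -243/40, …
h₀=f(r): pull back L_f along r ⇒ L₀.
L = 36 + (2 + 6·x + 6·x^2 + 2·x^3)·Dx + (1 + 4·x + 6·x^2 + 4·x^3 + x^4)·Dx^2  (order 2).
h: a_k = 0, -18, 18, 90, -306, 2178/5, …
ICs: h(0) = 0, h′(0) = -18.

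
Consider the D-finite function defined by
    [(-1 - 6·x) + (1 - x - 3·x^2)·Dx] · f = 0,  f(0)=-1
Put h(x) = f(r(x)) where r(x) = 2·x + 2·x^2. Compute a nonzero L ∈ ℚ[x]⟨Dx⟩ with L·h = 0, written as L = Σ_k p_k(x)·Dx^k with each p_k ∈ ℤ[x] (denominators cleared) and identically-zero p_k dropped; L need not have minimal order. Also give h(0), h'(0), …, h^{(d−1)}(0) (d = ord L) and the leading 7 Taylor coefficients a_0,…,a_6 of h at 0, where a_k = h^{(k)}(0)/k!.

L = (2 + 28·x + 72·x^2 + 48·x^3) + (-1 + 2·x + 14·x^2 + 24·x^3 + 12·x^4)·Dx  (order 1).
h: a_k = -1, -2, -18, -88, -488, -2664, -14488, …
ICs: h(0) = -1.

f: a_k = -1, -1, -4, -7, -19, -40, -97, …
Substitute x→r, Dx→(1/r')Dx; clear ⇒ L₀.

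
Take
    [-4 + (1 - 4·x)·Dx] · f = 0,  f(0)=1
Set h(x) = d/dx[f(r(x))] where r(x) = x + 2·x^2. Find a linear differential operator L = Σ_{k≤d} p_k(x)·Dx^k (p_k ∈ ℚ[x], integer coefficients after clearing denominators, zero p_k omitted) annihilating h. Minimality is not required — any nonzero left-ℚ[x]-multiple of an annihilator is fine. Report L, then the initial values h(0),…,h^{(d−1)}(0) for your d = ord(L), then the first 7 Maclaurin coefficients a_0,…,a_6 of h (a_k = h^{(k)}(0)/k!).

L = (12 + 48·x + 96·x^2) + (-1 + 24·x^2 + 32·x^3)·Dx  (order 1).
h: a_k = 4, 48, 384, 2816, 19200, 125952, 802816, …
ICs: h(0) = 4.

f: a_k = 1, 4, 16, 64, 256, 1024, 4096, …
L₀ from L_f via x↦r, Dx↦r'^{-1}Dx.
Derive L from L₀ (diff closure).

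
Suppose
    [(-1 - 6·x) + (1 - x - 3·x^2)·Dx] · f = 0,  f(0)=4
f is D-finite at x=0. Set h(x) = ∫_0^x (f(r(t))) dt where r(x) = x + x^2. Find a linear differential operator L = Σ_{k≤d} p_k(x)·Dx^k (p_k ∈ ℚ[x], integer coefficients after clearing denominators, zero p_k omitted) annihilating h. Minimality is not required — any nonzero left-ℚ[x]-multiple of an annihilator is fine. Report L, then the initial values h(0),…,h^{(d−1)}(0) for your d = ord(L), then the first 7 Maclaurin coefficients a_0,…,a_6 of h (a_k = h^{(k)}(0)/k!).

L = (1 + 8·x + 18·x^2 + 12·x^3)·Dx + (-1 + x + 4·x^2 + 6·x^3 + 3·x^4)·Dx^2  (order 2).
h: a_k = 0, 4, 2, 20/3, 15, 176/5, 274/3, …
ICs: h(0) = 0, h′(0) = 4.

f: a_k = 4, 4, 16, 28, 76, 160, 388, …
f∘r: x↦r, Dx↦Dx/r' in L_f ⇒ L₀.
∫: right-multiply L₀ by Dx.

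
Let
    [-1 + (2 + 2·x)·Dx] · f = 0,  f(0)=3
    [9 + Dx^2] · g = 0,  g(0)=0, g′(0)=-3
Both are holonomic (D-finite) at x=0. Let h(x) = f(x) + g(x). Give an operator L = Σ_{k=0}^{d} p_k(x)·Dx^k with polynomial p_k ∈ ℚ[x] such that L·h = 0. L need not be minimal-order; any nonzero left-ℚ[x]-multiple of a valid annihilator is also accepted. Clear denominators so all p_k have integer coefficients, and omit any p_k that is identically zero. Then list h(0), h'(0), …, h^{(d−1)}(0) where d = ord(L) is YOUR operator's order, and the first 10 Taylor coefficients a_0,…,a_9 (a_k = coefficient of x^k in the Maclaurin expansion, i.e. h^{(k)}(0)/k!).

L = (-351 - 648·x - 324·x^2) + (630 + 1926·x + 1944·x^2 + 648·x^3)·Dx + (-39 - 72·x - 36·x^2)·Dx^2 + (70 + 214·x + 216·x^2 + 72·x^3)·Dx^3  (order 3).
h: a_k = 3, -3/2, -3/8, 75/16, -15/128, -2487/1280, -63/1024, 34569/71680, -1287/32768, -49341/2293760, …
ICs: h(0) = 3, h′(0) = -3/2, h′′(0) = -3/4.

f: a_k = 3, 3/2, -3/8, 3/16, -15/128, 21/256, -63/1024, 99/2048, -1287/32768, 2145/65536, …
g: a_k = 0, -3, 0, 9/2, 0, -81/40, 0, 243/560, 0, -243/4480, …
Sum ⇒ L₀ = lclm(L_f,L_g) in ℚ(x)⟨Dx⟩.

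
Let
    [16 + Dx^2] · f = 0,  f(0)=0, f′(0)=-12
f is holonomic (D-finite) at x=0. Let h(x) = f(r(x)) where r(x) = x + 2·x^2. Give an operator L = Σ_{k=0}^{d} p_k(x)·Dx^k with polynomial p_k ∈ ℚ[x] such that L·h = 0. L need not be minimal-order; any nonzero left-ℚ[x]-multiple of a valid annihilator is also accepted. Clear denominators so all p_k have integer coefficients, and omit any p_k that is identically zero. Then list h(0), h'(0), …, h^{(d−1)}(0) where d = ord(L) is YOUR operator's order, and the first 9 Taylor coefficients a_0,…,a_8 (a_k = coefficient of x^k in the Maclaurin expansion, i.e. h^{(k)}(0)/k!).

f: a_k = 0, -12, 0, 32, 0, -128/5, 0, 1024/105, 0, …
Change of var in L_f (x↦r) gives L₀.
L = (16 + 192·x + 768·x^2 + 1024·x^3) - 4·Dx + (1 + 4·x)·Dx^2  (order 2).
h: a_k = 0, -12, -24, 32, 192, 1792/5, 0, -106496/105, -28672/15, …
ICs: h(0) = 0, h′(0) = -12.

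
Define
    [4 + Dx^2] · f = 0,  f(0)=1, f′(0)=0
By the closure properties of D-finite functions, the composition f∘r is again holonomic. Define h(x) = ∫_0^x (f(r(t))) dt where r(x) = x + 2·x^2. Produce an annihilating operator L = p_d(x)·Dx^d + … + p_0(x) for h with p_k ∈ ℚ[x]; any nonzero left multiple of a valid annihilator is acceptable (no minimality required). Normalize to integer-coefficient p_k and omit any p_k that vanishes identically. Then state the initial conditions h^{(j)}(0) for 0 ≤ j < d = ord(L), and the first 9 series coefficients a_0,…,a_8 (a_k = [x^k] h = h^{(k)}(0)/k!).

f: a_k = 1, 0, -2, 0, 2/3, 0, -4/45, 0, 2/315, …
f∘r: x↦r, Dx↦Dx/r' in L_f ⇒ L₀.
h=∫h₀ ⇒ L = L₀·Dx.
L = (4 + 48·x + 192·x^2 + 256·x^3)·Dx - 4·Dx^2 + (1 + 4·x)·Dx^3  (order 3).
h: a_k = 0, 1, 0, -2/3, -2, -22/15, 8/9, 716/315, 38/15, …
ICs: h(0) = 0, h′(0) = 1, h′′(0) = 0.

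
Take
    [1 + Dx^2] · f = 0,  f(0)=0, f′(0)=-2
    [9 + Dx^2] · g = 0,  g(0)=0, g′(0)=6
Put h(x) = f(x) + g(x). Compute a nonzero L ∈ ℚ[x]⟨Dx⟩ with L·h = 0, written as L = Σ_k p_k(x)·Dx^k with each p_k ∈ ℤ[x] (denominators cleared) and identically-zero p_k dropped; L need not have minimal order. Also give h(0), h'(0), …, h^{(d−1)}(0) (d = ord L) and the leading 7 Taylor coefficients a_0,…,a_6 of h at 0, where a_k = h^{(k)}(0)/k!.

L = 9 + 10·Dx^2 + Dx^4  (order 4).
h: a_k = 0, 4, 0, -26/3, 0, 121/30, 0, …
ICs: h(0) = 0, h′(0) = 4, h′′(0) = 0, h′′′(0) = -52.

f: a_k = 0, -2, 0, 1/3, 0, -1/60, 0, …
g: a_k = 0, 6, 0, -9, 0, 81/20, 0, …
L₀ := lclm(L_f,L_g); ord L₀ ≤ 2+2.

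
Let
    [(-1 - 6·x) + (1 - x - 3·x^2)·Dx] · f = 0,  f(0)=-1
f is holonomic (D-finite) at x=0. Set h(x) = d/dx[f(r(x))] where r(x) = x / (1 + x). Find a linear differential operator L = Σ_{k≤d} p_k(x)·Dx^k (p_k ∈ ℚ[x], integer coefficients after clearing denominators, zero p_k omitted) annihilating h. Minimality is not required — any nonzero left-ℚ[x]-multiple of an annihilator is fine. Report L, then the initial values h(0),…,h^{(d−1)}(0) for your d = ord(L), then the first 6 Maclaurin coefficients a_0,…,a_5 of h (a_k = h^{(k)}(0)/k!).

f: a_k = -1, -1, -4, -7, -19, -40, …
h₀=f(r): pull back L_f along r ⇒ L₀.
Differentiate: ansatz ord ≤ ord L₀ ⇒ L.
L = (6 + 18·x + 72·x^2 + 42·x^3) + (-1 - 9·x - 12·x^2 + 17·x^3 + 21·x^4)·Dx  (order 1).
h: a_k = -1, -6, 0, -36, 45, -216, …
ICs: h(0) = -1.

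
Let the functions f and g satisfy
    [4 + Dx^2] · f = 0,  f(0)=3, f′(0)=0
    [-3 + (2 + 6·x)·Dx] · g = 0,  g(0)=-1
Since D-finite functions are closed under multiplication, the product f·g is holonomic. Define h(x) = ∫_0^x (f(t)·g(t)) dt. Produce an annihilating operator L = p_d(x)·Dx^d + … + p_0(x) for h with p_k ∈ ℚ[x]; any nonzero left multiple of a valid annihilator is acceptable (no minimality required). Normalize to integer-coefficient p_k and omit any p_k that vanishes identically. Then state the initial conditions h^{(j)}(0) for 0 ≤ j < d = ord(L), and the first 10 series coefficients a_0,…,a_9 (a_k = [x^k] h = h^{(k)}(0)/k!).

f: a_k = 3, 0, -6, 0, 2, 0, -4/15, 0, 2/105, 0, …
g: a_k = -1, -3/2, 9/8, -27/16, 405/128, -1701/256, 15309/1024, -72171/2048, 2814669/32768, -14073345/65536, …
Product ⇒ symmetric product L₀, ord ≤ 2.
h=∫₀ˣh₀: take L = L₀·Dx.
L = (43 + 96·x + 144·x^2)·Dx + (-12 - 36·x)·Dx^2 + (4 + 24·x + 36·x^2)·Dx^3  (order 3).
h: a_k = 0, -3, -9/4, 25/8, 63/64, 19/128, -1093/512, 435961/107520, -704789/81920, 598666367/30965760, …
ICs: h(0) = 0, h′(0) = -3, h′′(0) = -9/2.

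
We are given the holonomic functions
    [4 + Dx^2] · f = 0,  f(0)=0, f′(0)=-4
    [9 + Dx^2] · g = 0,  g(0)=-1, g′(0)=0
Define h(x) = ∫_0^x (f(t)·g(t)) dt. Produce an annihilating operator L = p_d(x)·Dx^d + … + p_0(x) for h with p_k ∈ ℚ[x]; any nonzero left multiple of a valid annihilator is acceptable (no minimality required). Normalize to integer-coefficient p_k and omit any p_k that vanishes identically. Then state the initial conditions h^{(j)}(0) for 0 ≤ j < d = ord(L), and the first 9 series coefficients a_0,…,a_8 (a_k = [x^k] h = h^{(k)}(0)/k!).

L = 25·Dx + 26·Dx^3 + Dx^5  (order 5).
h: a_k = 0, 0, 2, 0, -31/6, 0, 781/180, 0, -19531/10080, …
ICs: h(0) = 0, h′(0) = 0, h′′(0) = 4, h′′′(0) = 0, h′′′′(0) = -124.

f: a_k = 0, -4, 0, 8/3, 0, -8/15, 0, 16/315, 0, …
g: a_k = -1, 0, 9/2, 0, -27/8, 0, 81/80, 0, -729/4480, …
Product ⇒ symmetric product L₀, ord ≤ 4.
h=∫h₀ ⇒ L = L₀·Dx.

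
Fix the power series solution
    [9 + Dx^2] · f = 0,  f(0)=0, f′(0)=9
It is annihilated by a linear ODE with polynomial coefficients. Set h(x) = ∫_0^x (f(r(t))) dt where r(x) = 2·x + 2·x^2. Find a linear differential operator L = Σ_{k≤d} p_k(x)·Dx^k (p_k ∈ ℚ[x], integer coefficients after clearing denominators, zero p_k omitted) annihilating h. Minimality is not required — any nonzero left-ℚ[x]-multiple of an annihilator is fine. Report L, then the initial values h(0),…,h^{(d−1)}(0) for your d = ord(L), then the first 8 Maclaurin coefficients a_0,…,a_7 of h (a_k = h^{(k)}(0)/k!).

f: a_k = 0, 9, 0, -27/2, 0, 243/40, 0, -729/560, …
Substitute x→r, Dx→(1/r')Dx; clear ⇒ L₀.
∫: right-multiply L₀ by Dx.
L = (36 + 216·x + 432·x^2 + 288·x^3)·Dx - 2·Dx^2 + (1 + 2·x)·Dx^3  (order 3).
h: a_k = 0, 0, 9, 6, -27, -324/5, -108/5, 864/7, …
ICs: h(0) = 0, h′(0) = 0, h′′(0) = 18.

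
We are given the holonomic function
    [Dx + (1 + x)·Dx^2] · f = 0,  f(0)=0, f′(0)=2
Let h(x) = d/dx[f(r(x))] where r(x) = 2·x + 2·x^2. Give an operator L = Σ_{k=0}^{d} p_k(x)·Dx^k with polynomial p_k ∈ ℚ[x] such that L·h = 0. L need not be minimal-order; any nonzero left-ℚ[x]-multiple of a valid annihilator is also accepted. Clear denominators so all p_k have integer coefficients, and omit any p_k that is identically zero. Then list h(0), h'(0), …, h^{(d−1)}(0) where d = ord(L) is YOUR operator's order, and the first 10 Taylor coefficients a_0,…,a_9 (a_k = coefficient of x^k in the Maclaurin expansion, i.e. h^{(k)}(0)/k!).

f: a_k = 0, 2, -1, 2/3, -1/2, 2/5, -1/3, 2/7, -1/4, 2/9, …
f∘r: x↦r, Dx↦Dx/r' in L_f ⇒ L₀.
h₀' ⇒ L via d/dx closure of L₀.
L = (4·x + 4·x^2) + (1 + 4·x + 6·x^2 + 4·x^3)·Dx  (order 1).
h: a_k = 4, 0, -8, 16, -16, 0, 32, -64, 64, 0, …
ICs: h(0) = 4.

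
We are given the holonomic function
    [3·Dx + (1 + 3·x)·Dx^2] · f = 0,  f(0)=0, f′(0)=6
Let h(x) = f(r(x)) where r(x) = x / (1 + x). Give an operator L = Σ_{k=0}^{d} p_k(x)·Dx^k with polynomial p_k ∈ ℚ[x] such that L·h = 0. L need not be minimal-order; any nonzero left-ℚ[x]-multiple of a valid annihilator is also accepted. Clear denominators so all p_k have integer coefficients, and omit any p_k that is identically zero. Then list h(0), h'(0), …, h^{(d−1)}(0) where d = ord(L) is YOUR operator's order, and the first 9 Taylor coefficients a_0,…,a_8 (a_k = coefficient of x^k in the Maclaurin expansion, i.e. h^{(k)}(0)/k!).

f: a_k = 0, 6, -9, 18, -81/2, 486/5, -243, 4374/7, -6561/4, …
f∘r: x↦r, Dx↦Dx/r' in L_f ⇒ L₀.
L = (5 + 8·x)·Dx + (1 + 5·x + 4·x^2)·Dx^2  (order 2).
h: a_k = 0, 6, -15, 42, -255/2, 2046/5, -1365, 32766/7, -65535/4, …
ICs: h(0) = 0, h′(0) = 6.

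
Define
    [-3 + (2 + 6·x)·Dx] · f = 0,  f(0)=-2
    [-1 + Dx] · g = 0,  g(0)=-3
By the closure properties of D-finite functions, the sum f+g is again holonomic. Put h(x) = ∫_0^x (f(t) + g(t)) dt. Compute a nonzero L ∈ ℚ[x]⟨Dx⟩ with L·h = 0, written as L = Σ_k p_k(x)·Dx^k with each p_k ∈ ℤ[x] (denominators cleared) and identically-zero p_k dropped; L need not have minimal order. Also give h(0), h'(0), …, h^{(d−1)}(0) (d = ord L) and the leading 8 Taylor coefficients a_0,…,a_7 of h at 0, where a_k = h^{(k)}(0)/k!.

f: a_k = -2, -3, 9/4, -27/8, 405/64, -1701/128, 15309/512, -72171/1024, …
g: a_k = -3, -3, -3/2, -1/2, -1/8, -1/40, -1/240, -1/1680, …
h₀=f+g: left-lcm gives L₀, ord ≤ 2.
∫: right-multiply L₀ by Dx.
L = (15 + 18·x)·Dx + (-13 - 24·x - 36·x^2)·Dx^2 + (-2 + 6·x + 36·x^2)·Dx^3  (order 3).
h: a_k = 0, -5, -3, 1/4, -31/32, 397/320, -8521/3840, 229603/53760, …
ICs: h(0) = 0, h′(0) = -5, h′′(0) = -6.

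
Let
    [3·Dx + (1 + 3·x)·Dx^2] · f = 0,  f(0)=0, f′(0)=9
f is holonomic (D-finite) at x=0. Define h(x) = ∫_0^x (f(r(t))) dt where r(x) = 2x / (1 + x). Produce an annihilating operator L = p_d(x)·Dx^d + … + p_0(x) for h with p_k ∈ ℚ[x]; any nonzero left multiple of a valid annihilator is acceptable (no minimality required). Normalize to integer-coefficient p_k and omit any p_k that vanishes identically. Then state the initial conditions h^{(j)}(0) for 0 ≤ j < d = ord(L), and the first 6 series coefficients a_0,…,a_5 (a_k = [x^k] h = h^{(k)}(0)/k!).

f: a_k = 0, 9, -27/2, 27, -243/4, 729/5, …
L₀ from L_f via x↦r, Dx↦r'^{-1}Dx.
Integrate: L := L₀·Dx.
L = (8 + 14·x)·Dx^2 + (1 + 8·x + 7·x^2)·Dx^3  (order 3).
h: a_k = 0, 0, 9, -24, 171/2, -360, …
ICs: h(0) = 0, h′(0) = 0, h′′(0) = 18.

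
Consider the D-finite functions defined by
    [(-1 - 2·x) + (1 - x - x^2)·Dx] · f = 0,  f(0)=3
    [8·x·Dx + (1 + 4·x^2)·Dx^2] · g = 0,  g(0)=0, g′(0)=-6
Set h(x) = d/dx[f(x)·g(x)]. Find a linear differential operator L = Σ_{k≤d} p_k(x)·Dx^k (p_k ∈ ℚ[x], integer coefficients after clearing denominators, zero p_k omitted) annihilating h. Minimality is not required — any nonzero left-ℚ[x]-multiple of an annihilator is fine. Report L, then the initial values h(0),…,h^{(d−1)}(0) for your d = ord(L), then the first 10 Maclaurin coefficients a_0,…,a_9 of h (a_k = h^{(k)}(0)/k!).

f: a_k = 3, 3, 6, 9, 15, 24, 39, 63, 102, 165, …
g: a_k = 0, -6, 0, 8, 0, -96/5, 0, 384/7, 0, -512/3, …
Product ⇒ symmetric product L₀, ord ≤ 2.
h=h₀': d/dx-closure on L₀ ⇒ L.
L = (-10 + 264·x^2 + 384·x^3 + 576·x^4) + (7 + 22·x + 12·x^2 + 88·x^3 + 384·x^4 + 384·x^5)·Dx + (-1 - 3·x - 11·x^2 + 4·x^3 - 16·x^4 + 64·x^5 + 48·x^6)·Dx^2  (order 2).
h: a_k = -18, -36, -36, -120, -498, -3888/5, -2262/5, -54384/35, -48564/7, -67556/7, …
ICs: h(0) = -18, h′(0) = -36.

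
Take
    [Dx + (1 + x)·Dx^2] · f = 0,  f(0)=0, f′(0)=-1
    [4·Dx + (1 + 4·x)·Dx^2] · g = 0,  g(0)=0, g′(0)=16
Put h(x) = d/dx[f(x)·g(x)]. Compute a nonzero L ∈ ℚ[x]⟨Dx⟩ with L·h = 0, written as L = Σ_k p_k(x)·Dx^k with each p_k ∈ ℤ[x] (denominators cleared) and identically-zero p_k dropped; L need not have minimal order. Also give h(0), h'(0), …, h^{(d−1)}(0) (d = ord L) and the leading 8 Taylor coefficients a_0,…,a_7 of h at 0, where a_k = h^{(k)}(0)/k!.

L = (136 + 320·x + 256·x^2) + (290 + 1464·x + 2400·x^2 + 1280·x^3)·Dx + (92 + 740·x + 1992·x^2 + 2240·x^3 + 896·x^4)·Dx^2 + (5 + 58·x + 245·x^2 + 464·x^3 + 400·x^4 + 128·x^5)·Dx^3  (order 3).
h: a_k = 0, -32, 120, -1280/3, 4700/3, -88816/15, 22792, -3105024/35, …
ICs: h(0) = 0, h′(0) = -32, h′′(0) = 240.

f: a_k = 0, -1, 1/2, -1/3, 1/4, -1/5, 1/6, -1/7, …
g: a_k = 0, 16, -32, 256/3, -256, 4096/5, -8192/3, 65536/7, …
Product ⇒ symmetric product L₀, ord ≤ 4.
Differentiate: ansatz ord ≤ ord L₀ ⇒ L.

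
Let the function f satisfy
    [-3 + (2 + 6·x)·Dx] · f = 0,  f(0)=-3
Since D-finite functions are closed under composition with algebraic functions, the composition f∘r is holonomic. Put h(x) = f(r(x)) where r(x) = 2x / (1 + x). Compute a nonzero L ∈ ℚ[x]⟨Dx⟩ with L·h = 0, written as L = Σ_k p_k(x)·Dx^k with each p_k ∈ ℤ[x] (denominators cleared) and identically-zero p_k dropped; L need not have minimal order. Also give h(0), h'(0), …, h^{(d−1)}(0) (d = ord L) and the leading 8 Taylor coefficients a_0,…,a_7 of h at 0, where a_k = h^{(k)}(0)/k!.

L = -3 + (1 + 8·x + 7·x^2)·Dx  (order 1).
h: a_k = -3, -9, 45/2, -153/2, 2583/8, -12411/8, 128961/16, -704925/16, …
ICs: h(0) = -3.

f: a_k = -3, -9/2, 27/8, -81/16, 1215/128, -5103/256, 45927/1024, -216513/2048, …
h₀=f(r): pull back L_f along r ⇒ L₀.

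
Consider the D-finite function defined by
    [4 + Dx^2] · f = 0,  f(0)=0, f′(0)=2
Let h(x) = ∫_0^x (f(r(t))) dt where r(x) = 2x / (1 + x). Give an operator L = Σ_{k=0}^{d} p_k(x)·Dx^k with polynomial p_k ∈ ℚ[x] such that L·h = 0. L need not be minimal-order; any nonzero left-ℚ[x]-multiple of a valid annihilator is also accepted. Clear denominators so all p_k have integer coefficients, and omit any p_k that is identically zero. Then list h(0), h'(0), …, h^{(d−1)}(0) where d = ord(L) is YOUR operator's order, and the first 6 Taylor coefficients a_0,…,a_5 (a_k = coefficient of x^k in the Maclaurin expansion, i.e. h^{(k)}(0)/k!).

f: a_k = 0, 2, 0, -4/3, 0, 4/15, …
f∘r: x↦r, Dx↦Dx/r' in L_f ⇒ L₀.
h=∫₀ˣh₀: take L = L₀·Dx.
L = 16·Dx + (2 + 6·x + 6·x^2 + 2·x^3)·Dx^2 + (1 + 4·x + 6·x^2 + 4·x^3 + x^4)·Dx^3  (order 3).
h: a_k = 0, 0, 2, -4/3, -5/3, 28/5, …
ICs: h(0) = 0, h′(0) = 0, h′′(0) = 4.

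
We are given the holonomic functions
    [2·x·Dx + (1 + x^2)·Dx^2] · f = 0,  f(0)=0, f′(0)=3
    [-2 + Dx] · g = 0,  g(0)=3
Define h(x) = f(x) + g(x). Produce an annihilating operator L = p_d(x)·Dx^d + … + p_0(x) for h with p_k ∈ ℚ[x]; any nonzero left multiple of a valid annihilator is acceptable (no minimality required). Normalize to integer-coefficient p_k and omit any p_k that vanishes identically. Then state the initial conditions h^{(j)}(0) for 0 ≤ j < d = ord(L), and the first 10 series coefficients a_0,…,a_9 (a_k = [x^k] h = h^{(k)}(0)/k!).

L = (2 - 4·x - 6·x^2 - 4·x^3)·Dx + (-3 - x^2 - 2·x^4)·Dx^2 + (1 + x + 2·x^2 + x^3 + x^4)·Dx^3  (order 3).
h: a_k = 3, 9, 6, 3, 2, 7/5, 4/15, -37/105, 2/105, 319/945, …
ICs: h(0) = 3, h′(0) = 9, h′′(0) = 12.

f: a_k = 0, 3, 0, -1, 0, 3/5, 0, -3/7, 0, 1/3, …
g: a_k = 3, 6, 6, 4, 2, 4/5, 4/15, 8/105, 2/105, 4/945, …
Weyl lclm of L_f,L_g ⇒ L₀ (ord ≤ 3).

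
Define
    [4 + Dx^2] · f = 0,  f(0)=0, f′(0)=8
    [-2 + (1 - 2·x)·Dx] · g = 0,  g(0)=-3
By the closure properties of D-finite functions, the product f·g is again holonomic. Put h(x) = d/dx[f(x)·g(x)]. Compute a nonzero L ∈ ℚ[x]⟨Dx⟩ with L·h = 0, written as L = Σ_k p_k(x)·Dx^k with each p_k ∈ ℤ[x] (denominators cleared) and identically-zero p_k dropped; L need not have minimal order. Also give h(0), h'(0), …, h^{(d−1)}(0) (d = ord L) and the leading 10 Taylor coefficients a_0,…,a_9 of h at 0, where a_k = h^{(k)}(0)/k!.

f: a_k = 0, 8, 0, -16/3, 0, 16/15, 0, -32/315, 0, 16/2835, …
g: a_k = -3, -6, -12, -24, -48, -96, -192, -384, -768, -1536, …
f·g: L₀ = L_f ⊗_s L_g, ord ≤ 2·1.
h₀' ⇒ L via d/dx closure of L₀.
L = (-4 - 16·x + 16·x^2) + (-4 + 8·x)·Dx + (1 - 4·x + 4·x^2)·Dx^2  (order 2).
h: a_k = -24, -96, -240, -640, -1616, -19392/5, -135712/15, -2171392/105, -4885648/105, -19542592/189, …
ICs: h(0) = -24, h′(0) = -96.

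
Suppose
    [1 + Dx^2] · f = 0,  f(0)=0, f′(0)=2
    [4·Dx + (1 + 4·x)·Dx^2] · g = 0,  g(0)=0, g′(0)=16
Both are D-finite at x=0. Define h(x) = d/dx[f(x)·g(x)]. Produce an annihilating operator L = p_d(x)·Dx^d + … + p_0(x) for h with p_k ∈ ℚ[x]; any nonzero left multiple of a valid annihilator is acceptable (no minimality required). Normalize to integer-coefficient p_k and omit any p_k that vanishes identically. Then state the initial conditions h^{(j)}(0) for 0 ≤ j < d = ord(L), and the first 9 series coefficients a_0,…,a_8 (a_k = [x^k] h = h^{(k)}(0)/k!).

L = (-12355 - 1064·x - 6288·x^2 - 16128·x^3 - 13568·x^4 + 6144·x^5 + 4096·x^6) + (-3384 - 15968·x - 14080·x^2 - 15360·x^3 + 10240·x^4 + 8192·x^5)·Dx + (-12502 - 2384·x - 10016·x^2 - 19968·x^3 - 14848·x^4 + 12288·x^5 + 8192·x^6)·Dx^2 + (-3384 - 15968·x - 14080·x^2 - 15360·x^3 + 10240·x^4 + 8192·x^5)·Dx^3 + (-147 - 1320·x - 3728·x^2 - 3840·x^3 - 1280·x^4 + 6144·x^5 + 4096·x^6)·Dx^4  (order 4).
h: a_k = 0, 64, -192, 1984/3, -7520/3, 28984/3, -564536/15, 9300272/63, -4071692/7, …
ICs: h(0) = 0, h′(0) = 64, h′′(0) = -384, h′′′(0) = 3968.

f: a_k = 0, 2, 0, -1/3, 0, 1/60, 0, -1/2520, 0, …
g: a_k = 0, 16, -32, 256/3, -256, 4096/5, -8192/3, 65536/7, -32768, …
f·g: L₀ = L_f ⊗_s L_g, ord ≤ 2·2.
Differentiate: ansatz ord ≤ ord L₀ ⇒ L.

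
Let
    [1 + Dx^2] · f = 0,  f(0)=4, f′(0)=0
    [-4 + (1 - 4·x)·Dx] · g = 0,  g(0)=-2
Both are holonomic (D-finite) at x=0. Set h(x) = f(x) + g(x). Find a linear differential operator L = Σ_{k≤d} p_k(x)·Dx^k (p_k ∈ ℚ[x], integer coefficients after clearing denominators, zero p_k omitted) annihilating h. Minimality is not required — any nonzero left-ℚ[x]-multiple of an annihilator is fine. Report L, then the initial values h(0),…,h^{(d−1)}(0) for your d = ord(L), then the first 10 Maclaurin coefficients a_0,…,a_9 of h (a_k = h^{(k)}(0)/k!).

L = (-388 + 32·x - 64·x^2) + (33 - 140·x + 48·x^2 - 64·x^3)·Dx + (-388 + 32·x - 64·x^2)·Dx^2 + (33 - 140·x + 48·x^2 - 64·x^3)·Dx^3  (order 3).
h: a_k = 2, -8, -34, -128, -3071/6, -2048, -1474561/180, -32768, -1321205759/10080, -524288, …
ICs: h(0) = 2, h′(0) = -8, h′′(0) = -68.

f: a_k = 4, 0, -2, 0, 1/6, 0, -1/180, 0, 1/10080, 0, …
g: a_k = -2, -8, -32, -128, -512, -2048, -8192, -32768, -131072, -524288, …
Weyl lclm of L_f,L_g ⇒ L₀ (ord ≤ 3).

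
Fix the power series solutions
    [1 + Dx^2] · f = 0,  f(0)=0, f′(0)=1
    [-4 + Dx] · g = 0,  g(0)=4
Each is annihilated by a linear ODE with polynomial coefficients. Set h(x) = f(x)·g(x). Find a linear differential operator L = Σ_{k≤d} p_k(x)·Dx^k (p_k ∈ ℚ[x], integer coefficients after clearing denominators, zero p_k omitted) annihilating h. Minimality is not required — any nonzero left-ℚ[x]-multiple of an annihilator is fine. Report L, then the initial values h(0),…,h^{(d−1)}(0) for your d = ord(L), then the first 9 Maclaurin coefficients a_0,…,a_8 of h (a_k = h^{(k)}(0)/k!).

f: a_k = 0, 1, 0, -1/6, 0, 1/120, 0, -1/5040, 0, …
g: a_k = 4, 16, 32, 128/3, 128/3, 512/15, 1024/45, 4096/315, 2048/315, …
f·g: L₀ = L_f ⊗_s L_g, ord ≤ 2·1.
L = 17 - 8·Dx + Dx^2  (order 2).
h: a_k = 0, 4, 16, 94/3, 40, 1121/30, 1222/45, 20047/1260, 23/3, …
ICs: h(0) = 0, h′(0) = 4.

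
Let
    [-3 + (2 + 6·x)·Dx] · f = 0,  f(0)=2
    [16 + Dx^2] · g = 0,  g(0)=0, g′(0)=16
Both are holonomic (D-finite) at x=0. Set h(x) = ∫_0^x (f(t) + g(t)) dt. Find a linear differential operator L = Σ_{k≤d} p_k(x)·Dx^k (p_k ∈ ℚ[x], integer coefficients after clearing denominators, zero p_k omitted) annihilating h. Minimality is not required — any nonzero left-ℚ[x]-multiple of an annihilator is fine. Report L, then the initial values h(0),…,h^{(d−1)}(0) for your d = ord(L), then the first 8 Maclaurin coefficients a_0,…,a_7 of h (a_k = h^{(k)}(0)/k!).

L = (-4368 - 18432·x - 27648·x^2)·Dx + (1760 + 17568·x + 55296·x^2 + 55296·x^3)·Dx^2 + (-273 - 1152·x - 1728·x^2)·Dx^3 + (110 + 1098·x + 3456·x^2 + 3456·x^3)·Dx^4  (order 4).
h: a_k = 0, 2, 19/2, -3/4, -943/96, -81/64, 91051/11520, -2187/512, …
ICs: h(0) = 0, h′(0) = 2, h′′(0) = 19, h′′′(0) = -9/2.

f: a_k = 2, 3, -9/4, 27/8, -405/64, 1701/128, -15309/512, 72171/1024, …
g: a_k = 0, 16, 0, -128/3, 0, 512/15, 0, -4096/315, …
f+g: L₀ = lclm(L_f,L_g), ord ≤ 1+2.
Integrate: L := L₀·Dx.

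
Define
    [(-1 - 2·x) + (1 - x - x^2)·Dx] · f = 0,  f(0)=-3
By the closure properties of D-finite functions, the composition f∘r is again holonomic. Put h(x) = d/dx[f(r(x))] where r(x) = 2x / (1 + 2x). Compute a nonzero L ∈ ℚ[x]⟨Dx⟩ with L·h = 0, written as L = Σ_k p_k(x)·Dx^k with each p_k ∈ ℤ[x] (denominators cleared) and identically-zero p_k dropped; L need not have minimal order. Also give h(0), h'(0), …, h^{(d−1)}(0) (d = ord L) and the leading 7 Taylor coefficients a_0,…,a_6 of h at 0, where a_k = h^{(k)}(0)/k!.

L = (4 + 24·x + 96·x^2 + 96·x^3) + (-1 - 10·x - 24·x^2 + 8·x^3 + 48·x^4)·Dx  (order 1).
h: a_k = -6, -24, 0, -192, 480, -2304, 8064, …
ICs: h(0) = -6.

f: a_k = -3, -3, -6, -9, -15, -24, -39, …
f∘r: x↦r, Dx↦Dx/r' in L_f ⇒ L₀.
h₀' ⇒ L via d/dx closure of L₀.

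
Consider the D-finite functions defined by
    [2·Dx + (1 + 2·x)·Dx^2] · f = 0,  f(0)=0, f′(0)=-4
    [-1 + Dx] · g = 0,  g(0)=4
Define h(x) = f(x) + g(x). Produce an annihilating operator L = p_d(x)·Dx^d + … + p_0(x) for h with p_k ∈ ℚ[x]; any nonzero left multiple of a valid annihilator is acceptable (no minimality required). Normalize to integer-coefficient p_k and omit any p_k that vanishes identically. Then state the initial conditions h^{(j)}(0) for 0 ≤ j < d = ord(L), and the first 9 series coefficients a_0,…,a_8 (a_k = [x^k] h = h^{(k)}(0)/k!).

f: a_k = 0, -4, 4, -16/3, 8, -64/5, 64/3, -256/7, 64, …
g: a_k = 4, 4, 2, 2/3, 1/6, 1/30, 1/180, 1/1260, 1/10080, …
Sum ⇒ L₀ = lclm(L_f,L_g) in ℚ(x)⟨Dx⟩.
L = (-10 - 4·x)·Dx + (7 - 4·x - 4·x^2)·Dx^2 + (3 + 8·x + 4·x^2)·Dx^3  (order 3).
h: a_k = 4, 0, 6, -14/3, 49/6, -383/30, 3841/180, -46079/1260, 645121/10080, …
ICs: h(0) = 4, h′(0) = 0, h′′(0) = 12.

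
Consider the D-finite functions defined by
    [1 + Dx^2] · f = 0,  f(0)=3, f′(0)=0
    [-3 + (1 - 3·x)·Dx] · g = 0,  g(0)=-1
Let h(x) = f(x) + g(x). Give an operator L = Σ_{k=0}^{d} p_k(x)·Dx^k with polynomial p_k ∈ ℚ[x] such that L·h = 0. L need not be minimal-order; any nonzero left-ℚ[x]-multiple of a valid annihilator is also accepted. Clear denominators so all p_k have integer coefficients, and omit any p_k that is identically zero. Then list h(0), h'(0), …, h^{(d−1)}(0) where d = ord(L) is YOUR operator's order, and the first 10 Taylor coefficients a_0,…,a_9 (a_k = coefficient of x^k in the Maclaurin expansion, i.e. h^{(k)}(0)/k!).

f: a_k = 3, 0, -3/2, 0, 1/8, 0, -1/240, 0, 1/13440, 0, …
g: a_k = -1, -3, -9, -27, -81, -243, -729, -2187, -6561, -19683, …
L₀ := lclm(L_f,L_g); ord L₀ ≤ 2+1.
L = (-165 + 18·x - 27·x^2) + (19 - 63·x + 27·x^2 - 27·x^3)·Dx + (-165 + 18·x - 27·x^2)·Dx^2 + (19 - 63·x + 27·x^2 - 27·x^3)·Dx^3  (order 3).
h: a_k = 2, -3, -21/2, -27, -647/8, -243, -174961/240, -2187, -88179839/13440, -19683, …
ICs: h(0) = 2, h′(0) = -3, h′′(0) = -21.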